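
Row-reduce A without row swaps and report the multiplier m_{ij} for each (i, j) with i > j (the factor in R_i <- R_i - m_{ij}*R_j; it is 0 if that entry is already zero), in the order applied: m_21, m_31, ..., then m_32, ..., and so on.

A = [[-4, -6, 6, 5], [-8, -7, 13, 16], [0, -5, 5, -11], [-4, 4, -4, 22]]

multipliers: 2, 0, 1, -1, 2, -2

Forward elimination:
R2 <- R2 - (2)*R1:  [ 0  5  1  6 ]
R3: entry in column 1 is already 0 -> m_{31} = 0 (no row operation needed)
R4 <- R4 - (1)*R1:  [   0   10  -10   17 ]
R3 <- R3 - (-1)*R2:  [  0   0   6  -5 ]
R4 <- R4 - (2)*R2:  [   0    0  -12    5 ]
R4 <- R4 - (-2)*R3:  [  0   0   0  -5 ]
Multipliers (in order of application): m_{21} = 2, m_{31} = 0, m_{41} = 1, m_{32} = -1, m_{42} = 2, m_{43} = -2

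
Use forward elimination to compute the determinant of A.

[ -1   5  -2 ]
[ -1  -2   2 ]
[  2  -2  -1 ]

Forward elimination:
R2 <- R2 - (1)*R1:  [  0  -7   4 ]
R3 <- R3 - (-2)*R1:  [  0   8  -5 ]
R3 <- R3 - (-8/7)*R2:  [    0     0  -3/7 ]
Upper-triangular form:
[ -1   5    -2 ]
[  0  -7     4 ]
[  0   0  -3/7 ]
det(A) = (-1)^0 * (-1) * (-7) * (-3/7) = -3  (0 row swaps -> sign +1)

det(A) = -3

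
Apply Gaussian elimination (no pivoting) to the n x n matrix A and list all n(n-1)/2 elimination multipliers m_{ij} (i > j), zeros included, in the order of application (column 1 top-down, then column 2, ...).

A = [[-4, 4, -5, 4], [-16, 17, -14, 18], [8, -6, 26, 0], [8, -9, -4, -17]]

multipliers: 4, -2, -2, 2, -1, -2

Forward elimination:
R2 <- R2 - (4)*R1:  [ 0  1  6  2 ]
R3 <- R3 - (-2)*R1:  [  0   2  16   8 ]
R4 <- R4 - (-2)*R1:  [   0   -1  -14   -9 ]
R3 <- R3 - (2)*R2:  [ 0  0  4  4 ]
R4 <- R4 - (-1)*R2:  [  0   0  -8  -7 ]
R4 <- R4 - (-2)*R3:  [ 0  0  0  1 ]
Multipliers (in order of application): m_{21} = 4, m_{31} = -2, m_{41} = -2, m_{32} = 2, m_{42} = -1, m_{43} = -2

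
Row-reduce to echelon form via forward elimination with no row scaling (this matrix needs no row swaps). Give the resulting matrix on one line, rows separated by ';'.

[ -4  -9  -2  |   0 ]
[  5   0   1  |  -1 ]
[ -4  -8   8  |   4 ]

REF = [-4 -9 -2 0; 0 -45/4 -3/2 -1; 0 0 148/15 176/45]

Forward elimination:
R2 <- R2 - (-5/4)*R1:  [     0  -45/4   -3/2     -1 ]
R3 <- R3 - (1)*R1:  [  0   1  10   4 ]
R3 <- R3 - (-4/45)*R2:  [      0       0  148/15  176/45 ]
Row echelon form:
[ -4     -9      -2  |       0 ]
[  0  -45/4    -3/2  |      -1 ]
[  0      0  148/15  |  176/45 ]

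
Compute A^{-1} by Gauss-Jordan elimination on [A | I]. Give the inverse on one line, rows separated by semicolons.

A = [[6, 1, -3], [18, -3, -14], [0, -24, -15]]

Gauss-Jordan on [A | I]:
R1 <- (1/6)*R1:  [    1   1/6  -1/2  |   1/6     0     0 ]
R2 <- R2 - (18)*R1:  [  0  -6  -5  |  -3   1   0 ]
R2 <- (1/-6)*R2:  [    0     1   5/6  |   1/2  -1/6     0 ]
R1 <- R1 - (1/6)*R2:  [      1       0  -23/36  |    1/12    1/36       0 ]
R3 <- R3 - (-24)*R2:  [  0   0   5  |  12  -4   1 ]
R3 <- (1/5)*R3:  [    0     0     1  |  12/5  -4/5   1/5 ]
R1 <- R1 - (-23/36)*R3:  [      1       0       0  |   97/60  -29/60  23/180 ]
R2 <- R2 - (5/6)*R3:  [    0     1     0  |  -3/2   1/2  -1/6 ]
Right block of [I | A^{-1}] is the inverse:
[ 97/60  -29/60  23/180 ]
[  -3/2     1/2    -1/6 ]
[  12/5    -4/5     1/5 ]

inverse = [97/60 -29/60 23/180; -3/2 1/2 -1/6; 12/5 -4/5 1/5]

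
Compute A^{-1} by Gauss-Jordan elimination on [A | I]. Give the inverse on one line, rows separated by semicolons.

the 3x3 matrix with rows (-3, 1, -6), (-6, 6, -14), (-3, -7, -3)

Gauss-Jordan on [A | I]:
R1 <- (1/-3)*R1:  [    1  -1/3     2  |  -1/3     0     0 ]
R2 <- R2 - (-6)*R1:  [  0   4  -2  |  -2   1   0 ]
R3 <- R3 - (-3)*R1:  [  0  -8   3  |  -1   0   1 ]
R2 <- (1/4)*R2:  [    0     1  -1/2  |  -1/2   1/4     0 ]
R1 <- R1 - (-1/3)*R2:  [    1     0  11/6  |  -1/2  1/12     0 ]
R3 <- R3 - (-8)*R2:  [  0   0  -1  |  -5   2   1 ]
R3 <- (1/-1)*R3:  [  0   0   1  |   5  -2  -1 ]
R1 <- R1 - (11/6)*R3:  [     1      0      0  |  -29/3   15/4   11/6 ]
R2 <- R2 - (-1/2)*R3:  [    0     1     0  |     2  -3/4  -1/2 ]
Right block of [I | A^{-1}] is the inverse:
[ -29/3  15/4  11/6 ]
[     2  -3/4  -1/2 ]
[     5    -2    -1 ]

inverse = [-29/3 15/4 11/6; 2 -3/4 -1/2; 5 -2 -1]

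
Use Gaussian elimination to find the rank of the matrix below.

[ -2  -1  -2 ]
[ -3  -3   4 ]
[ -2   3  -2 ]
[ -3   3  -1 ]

Row reduction:
R2 <- R2 - (3/2)*R1:  [    0  -3/2     7 ]
R3 <- R3 - (1)*R1:  [ 0  4  0 ]
R4 <- R4 - (3/2)*R1:  [   0  9/2    2 ]
R3 <- R3 - (-8/3)*R2:  [    0     0  56/3 ]
R4 <- R4 - (-3)*R2:  [  0   0  23 ]
R4 <- R4 - (69/56)*R3:  [ 0  0  0 ]
Row echelon form:
[ -2    -1    -2 ]
[  0  -3/2     7 ]
[  0     0  56/3 ]
[  0     0     0 ]
Nonzero rows / pivot columns: 3

rank(A) = 3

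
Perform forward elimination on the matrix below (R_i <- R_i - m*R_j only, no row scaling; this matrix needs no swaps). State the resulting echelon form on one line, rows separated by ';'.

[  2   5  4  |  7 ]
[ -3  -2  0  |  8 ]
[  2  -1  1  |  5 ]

Forward elimination:
R2 <- R2 - (-3/2)*R1:  [    0  11/2     6  37/2 ]
R3 <- R3 - (1)*R1:  [  0  -6  -3  -2 ]
R3 <- R3 - (-12/11)*R2:  [      0       0   39/11  200/11 ]
Row echelon form:
[ 2     5      4  |       7 ]
[ 0  11/2      6  |    37/2 ]
[ 0     0  39/11  |  200/11 ]

REF = [2 5 4 7; 0 11/2 6 37/2; 0 0 39/11 200/11]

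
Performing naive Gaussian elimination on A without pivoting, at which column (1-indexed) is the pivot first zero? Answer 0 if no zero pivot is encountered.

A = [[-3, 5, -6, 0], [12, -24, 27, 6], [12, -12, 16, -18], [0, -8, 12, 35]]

first zero-pivot column = 0

Naive forward elimination:
R2 <- R2 - (-4)*R1:  [  0  -4   3   6 ]
R3 <- R3 - (-4)*R1:  [   0    8   -8  -18 ]
R3 <- R3 - (-2)*R2:  [  0   0  -2  -6 ]
R4 <- R4 - (2)*R2:  [  0   0   6  23 ]
R4 <- R4 - (-3)*R3:  [ 0  0  0  5 ]
All pivots nonzero; naive elimination completes without hitting a zero pivot.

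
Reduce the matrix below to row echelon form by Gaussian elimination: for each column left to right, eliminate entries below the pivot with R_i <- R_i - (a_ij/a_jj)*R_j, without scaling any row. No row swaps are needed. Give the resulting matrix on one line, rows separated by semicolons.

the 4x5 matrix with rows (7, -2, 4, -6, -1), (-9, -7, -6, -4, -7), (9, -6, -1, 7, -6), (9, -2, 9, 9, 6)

Forward elimination:
R2 <- R2 - (-9/7)*R1:  [     0  -67/7   -6/7  -82/7  -58/7 ]
R3 <- R3 - (9/7)*R1:  [     0  -24/7  -43/7  103/7  -33/7 ]
R4 <- R4 - (9/7)*R1:  [     0    4/7   27/7  117/7   51/7 ]
R3 <- R3 - (24/67)*R2:  [       0        0  -391/67  1267/67  -117/67 ]
R4 <- R4 - (-4/67)*R2:  [       0        0   255/67  1073/67   455/67 ]
R4 <- R4 - (-15/23)*R3:  [      0       0       0  652/23  130/23 ]
Row echelon form:
[ 7     -2        4       -6       -1 ]
[ 0  -67/7     -6/7    -82/7    -58/7 ]
[ 0      0  -391/67  1267/67  -117/67 ]
[ 0      0        0   652/23   130/23 ]

REF = [7 -2 4 -6 -1; 0 -67/7 -6/7 -82/7 -58/7; 0 0 -391/67 1267/67 -117/67; 0 0 0 652/23 130/23]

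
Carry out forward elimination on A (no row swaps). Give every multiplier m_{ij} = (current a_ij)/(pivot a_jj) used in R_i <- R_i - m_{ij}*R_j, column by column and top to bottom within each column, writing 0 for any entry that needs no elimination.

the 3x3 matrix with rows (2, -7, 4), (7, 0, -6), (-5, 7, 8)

multipliers: 7/2, -5/2, -3/7

Forward elimination:
R2 <- R2 - (7/2)*R1:  [    0  49/2   -20 ]
R3 <- R3 - (-5/2)*R1:  [     0  -21/2     18 ]
R3 <- R3 - (-3/7)*R2:  [    0     0  66/7 ]
Multipliers (in order of application): m_{21} = 7/2, m_{31} = -5/2, m_{32} = -3/7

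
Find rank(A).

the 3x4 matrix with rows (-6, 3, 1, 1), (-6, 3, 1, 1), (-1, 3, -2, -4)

rank(A) = 2

Row reduction:
R2 <- R2 - (1)*R1:  [ 0  0  0  0 ]
R3 <- R3 - (1/6)*R1:  [     0    5/2  -13/6  -25/6 ]
R2 <-> R3   (pivot in column 2 was zero)
[ -6    3      1      1 ]
[  0  5/2  -13/6  -25/6 ]
[  0    0      0      0 ]
Row echelon form:
[ -6    3      1      1 ]
[  0  5/2  -13/6  -25/6 ]
[  0    0      0      0 ]
Nonzero rows / pivot columns: 2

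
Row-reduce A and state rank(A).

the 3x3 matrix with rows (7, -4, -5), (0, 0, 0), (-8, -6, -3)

rank(A) = 2

Row reduction:
R3 <- R3 - (-8/7)*R1:  [     0  -74/7  -61/7 ]
R2 <-> R3   (pivot in column 2 was zero)
[ 7     -4     -5 ]
[ 0  -74/7  -61/7 ]
[ 0      0      0 ]
Row echelon form:
[ 7     -4     -5 ]
[ 0  -74/7  -61/7 ]
[ 0      0      0 ]
Nonzero rows / pivot columns: 2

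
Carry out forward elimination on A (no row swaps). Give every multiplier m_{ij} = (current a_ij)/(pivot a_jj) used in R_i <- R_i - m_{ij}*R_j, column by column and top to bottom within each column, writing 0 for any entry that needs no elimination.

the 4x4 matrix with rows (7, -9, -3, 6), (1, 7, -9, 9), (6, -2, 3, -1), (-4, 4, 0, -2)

multipliers: 1/7, 6/7, -4/7, 20/29, -4/29, -28/111

Forward elimination:
R2 <- R2 - (1/7)*R1:  [     0   58/7  -60/7   57/7 ]
R3 <- R3 - (6/7)*R1:  [     0   40/7   39/7  -43/7 ]
R4 <- R4 - (-4/7)*R1:  [     0   -8/7  -12/7   10/7 ]
R3 <- R3 - (20/29)*R2:  [       0        0   333/29  -341/29 ]
R4 <- R4 - (-4/29)*R2:  [      0       0  -84/29   74/29 ]
R4 <- R4 - (-28/111)*R3:  [       0        0        0  -46/111 ]
Multipliers (in order of application): m_{21} = 1/7, m_{31} = 6/7, m_{41} = -4/7, m_{32} = 20/29, m_{42} = -4/29, m_{43} = -28/111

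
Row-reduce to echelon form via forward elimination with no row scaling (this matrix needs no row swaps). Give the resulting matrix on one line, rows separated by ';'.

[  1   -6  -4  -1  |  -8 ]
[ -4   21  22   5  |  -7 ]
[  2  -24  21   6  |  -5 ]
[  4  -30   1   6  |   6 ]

Forward elimination:
R2 <- R2 - (-4)*R1:  [   0   -3    6    1  -39 ]
R3 <- R3 - (2)*R1:  [   0  -12   29    8   11 ]
R4 <- R4 - (4)*R1:  [  0  -6  17  10  38 ]
R3 <- R3 - (4)*R2:  [   0    0    5    4  167 ]
R4 <- R4 - (2)*R2:  [   0    0    5    8  116 ]
R4 <- R4 - (1)*R3:  [   0    0    0    4  -51 ]
Row echelon form:
[ 1  -6  -4  -1  |   -8 ]
[ 0  -3   6   1  |  -39 ]
[ 0   0   5   4  |  167 ]
[ 0   0   0   4  |  -51 ]

REF = [1 -6 -4 -1 -8; 0 -3 6 1 -39; 0 0 5 4 167; 0 0 0 4 -51]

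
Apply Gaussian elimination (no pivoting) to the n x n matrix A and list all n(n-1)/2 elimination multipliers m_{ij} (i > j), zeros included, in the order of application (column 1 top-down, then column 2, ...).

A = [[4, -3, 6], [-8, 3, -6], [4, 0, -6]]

Forward elimination:
R2 <- R2 - (-2)*R1:  [  0  -3   6 ]
R3 <- R3 - (1)*R1:  [   0    3  -12 ]
R3 <- R3 - (-1)*R2:  [  0   0  -6 ]
Multipliers (in order of application): m_{21} = -2, m_{31} = 1, m_{32} = -1

multipliers: -2, 1, -1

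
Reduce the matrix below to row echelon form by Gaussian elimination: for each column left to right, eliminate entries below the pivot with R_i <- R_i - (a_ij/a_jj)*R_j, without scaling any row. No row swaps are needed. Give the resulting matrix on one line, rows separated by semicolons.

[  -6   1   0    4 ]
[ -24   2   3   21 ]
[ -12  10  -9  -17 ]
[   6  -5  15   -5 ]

Forward elimination:
R2 <- R2 - (4)*R1:  [  0  -2   3   5 ]
R3 <- R3 - (2)*R1:  [   0    8   -9  -25 ]
R4 <- R4 - (-1)*R1:  [  0  -4  15  -1 ]
R3 <- R3 - (-4)*R2:  [  0   0   3  -5 ]
R4 <- R4 - (2)*R2:  [   0    0    9  -11 ]
R4 <- R4 - (3)*R3:  [ 0  0  0  4 ]
Row echelon form:
[ -6   1  0   4 ]
[  0  -2  3   5 ]
[  0   0  3  -5 ]
[  0   0  0   4 ]

REF = [-6 1 0 4; 0 -2 3 5; 0 0 3 -5; 0 0 0 4]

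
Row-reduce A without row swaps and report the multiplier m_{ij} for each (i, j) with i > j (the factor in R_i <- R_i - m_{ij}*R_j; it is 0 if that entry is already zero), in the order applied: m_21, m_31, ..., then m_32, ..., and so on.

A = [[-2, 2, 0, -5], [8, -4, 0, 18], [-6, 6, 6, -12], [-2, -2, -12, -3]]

multipliers: -4, 3, 1, 0, -1, -2

Forward elimination:
R2 <- R2 - (-4)*R1:  [  0   4   0  -2 ]
R3 <- R3 - (3)*R1:  [ 0  0  6  3 ]
R4 <- R4 - (1)*R1:  [   0   -4  -12    2 ]
R3: entry in column 2 is already 0 -> m_{32} = 0 (no row operation needed)
R4 <- R4 - (-1)*R2:  [   0    0  -12    0 ]
R4 <- R4 - (-2)*R3:  [ 0  0  0  6 ]
Multipliers (in order of application): m_{21} = -4, m_{31} = 3, m_{41} = 1, m_{32} = 0, m_{42} = -1, m_{43} = -2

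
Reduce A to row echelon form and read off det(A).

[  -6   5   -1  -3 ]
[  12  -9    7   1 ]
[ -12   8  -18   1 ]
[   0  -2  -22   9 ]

det(A) = 180

Forward elimination:
R2 <- R2 - (-2)*R1:  [  0   1   5  -5 ]
R3 <- R3 - (2)*R1:  [   0   -2  -16    7 ]
R3 <- R3 - (-2)*R2:  [  0   0  -6  -3 ]
R4 <- R4 - (-2)*R2:  [   0    0  -12   -1 ]
R4 <- R4 - (2)*R3:  [ 0  0  0  5 ]
Upper-triangular form:
[ -6  5  -1  -3 ]
[  0  1   5  -5 ]
[  0  0  -6  -3 ]
[  0  0   0   5 ]
det(A) = (-1)^0 * (-6) * (1) * (-6) * (5) = 180  (0 row swaps -> sign +1)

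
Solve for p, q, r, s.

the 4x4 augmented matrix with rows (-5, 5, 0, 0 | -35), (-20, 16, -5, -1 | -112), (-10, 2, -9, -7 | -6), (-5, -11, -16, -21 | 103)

(3, -4, -2, -2)

Forward elimination on [A|b]:
R2 <- R2 - (4)*R1:  [  0  -4  -5  -1  28 ]
R3 <- R3 - (2)*R1:  [  0  -8  -9  -7  64 ]
R4 <- R4 - (1)*R1:  [   0  -16  -16  -21  138 ]
R3 <- R3 - (2)*R2:  [  0   0   1  -5   8 ]
R4 <- R4 - (4)*R2:  [   0    0    4  -17   26 ]
R4 <- R4 - (4)*R3:  [  0   0   0   3  -6 ]
Row echelon form:
[ -5   5   0   0  |  -35 ]
[  0  -4  -5  -1  |   28 ]
[  0   0   1  -5  |    8 ]
[  0   0   0   3  |   -6 ]
Back-substitution:
s = (-6) / 3 = -2
r = (8 - (-5)*(-2)) / 1 = -2
q = (28 - (-5)*(-2) - (-1)*(-2)) / -4 = -4
p = (-35 - (5)*(-4)) / -5 = 3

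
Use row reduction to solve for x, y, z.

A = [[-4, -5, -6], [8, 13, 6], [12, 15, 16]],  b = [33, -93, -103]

(-5, -5, 2)

Forward elimination on [A|b]:
R2 <- R2 - (-2)*R1:  [   0    3   -6  -27 ]
R3 <- R3 - (-3)*R1:  [  0   0  -2  -4 ]
Row echelon form:
[ -4  -5  -6  |   33 ]
[  0   3  -6  |  -27 ]
[  0   0  -2  |   -4 ]
Back-substitution:
z = (-4) / -2 = 2
y = (-27 - (-6)*(2)) / 3 = -5
x = (33 - (-5)*(-5) - (-6)*(2)) / -4 = -5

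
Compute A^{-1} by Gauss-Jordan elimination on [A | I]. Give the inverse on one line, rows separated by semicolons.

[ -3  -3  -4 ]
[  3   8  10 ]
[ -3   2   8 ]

inverse = [-22/45 -8/45 -1/45; 3/5 2/5 -1/5; -1/3 -1/6 1/6]

Gauss-Jordan on [A | I]:
R1 <- (1/-3)*R1:  [    1     1   4/3  |  -1/3     0     0 ]
R2 <- R2 - (3)*R1:  [ 0  5  6  |  1  1  0 ]
R3 <- R3 - (-3)*R1:  [  0   5  12  |  -1   0   1 ]
R2 <- (1/5)*R2:  [   0    1  6/5  |  1/5  1/5    0 ]
R1 <- R1 - (1)*R2:  [     1      0   2/15  |  -8/15   -1/5      0 ]
R3 <- R3 - (5)*R2:  [  0   0   6  |  -2  -1   1 ]
R3 <- (1/6)*R3:  [    0     0     1  |  -1/3  -1/6   1/6 ]
R1 <- R1 - (2/15)*R3:  [      1       0       0  |  -22/45   -8/45   -1/45 ]
R2 <- R2 - (6/5)*R3:  [    0     1     0  |   3/5   2/5  -1/5 ]
Right block of [I | A^{-1}] is the inverse:
[ -22/45  -8/45  -1/45 ]
[    3/5    2/5   -1/5 ]
[   -1/3   -1/6    1/6 ]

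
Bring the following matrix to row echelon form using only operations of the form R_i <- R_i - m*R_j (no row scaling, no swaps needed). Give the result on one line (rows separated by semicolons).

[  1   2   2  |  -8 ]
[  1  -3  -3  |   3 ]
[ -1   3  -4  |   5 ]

Forward elimination:
R2 <- R2 - (1)*R1:  [  0  -5  -5  11 ]
R3 <- R3 - (-1)*R1:  [  0   5  -2  -3 ]
R3 <- R3 - (-1)*R2:  [  0   0  -7   8 ]
Row echelon form:
[ 1   2   2  |  -8 ]
[ 0  -5  -5  |  11 ]
[ 0   0  -7  |   8 ]

REF = [1 2 2 -8; 0 -5 -5 11; 0 0 -7 8]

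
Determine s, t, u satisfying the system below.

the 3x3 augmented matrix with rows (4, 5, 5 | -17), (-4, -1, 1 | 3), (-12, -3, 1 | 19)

(-3, 4, -5)

Forward elimination on [A|b]:
R2 <- R2 - (-1)*R1:  [   0    4    6  -14 ]
R3 <- R3 - (-3)*R1:  [   0   12   16  -32 ]
R3 <- R3 - (3)*R2:  [  0   0  -2  10 ]
Row echelon form:
[ 4  5   5  |  -17 ]
[ 0  4   6  |  -14 ]
[ 0  0  -2  |   10 ]
Back-substitution:
u = (10) / -2 = -5
t = (-14 - (6)*(-5)) / 4 = 4
s = (-17 - (5)*(4) - (5)*(-5)) / 4 = -3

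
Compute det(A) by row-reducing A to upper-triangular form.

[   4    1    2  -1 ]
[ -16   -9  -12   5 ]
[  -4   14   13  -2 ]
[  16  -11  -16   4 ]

Forward elimination:
R2 <- R2 - (-4)*R1:  [  0  -5  -4   1 ]
R3 <- R3 - (-1)*R1:  [  0  15  15  -3 ]
R4 <- R4 - (4)*R1:  [   0  -15  -24    8 ]
R3 <- R3 - (-3)*R2:  [ 0  0  3  0 ]
R4 <- R4 - (3)*R2:  [   0    0  -12    5 ]
R4 <- R4 - (-4)*R3:  [ 0  0  0  5 ]
Upper-triangular form:
[ 4   1   2  -1 ]
[ 0  -5  -4   1 ]
[ 0   0   3   0 ]
[ 0   0   0   5 ]
det(A) = (-1)^0 * (4) * (-5) * (3) * (5) = -300  (0 row swaps -> sign +1)

det(A) = -300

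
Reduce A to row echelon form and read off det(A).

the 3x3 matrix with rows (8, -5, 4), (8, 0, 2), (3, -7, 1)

Forward elimination:
R2 <- R2 - (1)*R1:  [  0   5  -2 ]
R3 <- R3 - (3/8)*R1:  [     0  -41/8   -1/2 ]
R3 <- R3 - (-41/40)*R2:  [      0       0  -51/20 ]
Upper-triangular form:
[ 8  -5       4 ]
[ 0   5      -2 ]
[ 0   0  -51/20 ]
det(A) = (-1)^0 * (8) * (5) * (-51/20) = -102  (0 row swaps -> sign +1)

det(A) = -102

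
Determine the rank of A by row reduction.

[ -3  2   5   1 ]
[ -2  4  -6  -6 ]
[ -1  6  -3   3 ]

rank(A) = 3

Row reduction:
R2 <- R2 - (2/3)*R1:  [     0    8/3  -28/3  -20/3 ]
R3 <- R3 - (1/3)*R1:  [     0   16/3  -14/3    8/3 ]
R3 <- R3 - (2)*R2:  [  0   0  14  16 ]
Row echelon form:
[ -3    2      5      1 ]
[  0  8/3  -28/3  -20/3 ]
[  0    0     14     16 ]
Nonzero rows / pivot columns: 3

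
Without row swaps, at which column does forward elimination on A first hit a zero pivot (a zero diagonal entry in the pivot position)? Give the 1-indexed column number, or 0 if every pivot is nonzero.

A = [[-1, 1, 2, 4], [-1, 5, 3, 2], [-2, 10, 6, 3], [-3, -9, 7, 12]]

first zero-pivot column = 3

Naive forward elimination:
R2 <- R2 - (1)*R1:  [  0   4   1  -2 ]
R3 <- R3 - (2)*R1:  [  0   8   2  -5 ]
R4 <- R4 - (3)*R1:  [   0  -12    1    0 ]
R3 <- R3 - (2)*R2:  [  0   0   0  -1 ]
R4 <- R4 - (-3)*R2:  [  0   0   4  -6 ]
Matrix at this point:
[ -1  1  2   4 ]
[  0  4  1  -2 ]
[  0  0  0  -1 ]
[  0  0  4  -6 ]
Pivot entry (3,3) is zero but row 4 has 4 in column 3 -> naive elimination stops; a row interchange (e.g. R3 <-> R4) would be required here.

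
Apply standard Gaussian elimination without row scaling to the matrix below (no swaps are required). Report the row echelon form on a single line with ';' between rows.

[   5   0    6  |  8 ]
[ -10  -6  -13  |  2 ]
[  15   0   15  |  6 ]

Forward elimination:
R2 <- R2 - (-2)*R1:  [  0  -6  -1  18 ]
R3 <- R3 - (3)*R1:  [   0    0   -3  -18 ]
Row echelon form:
[ 5   0   6  |    8 ]
[ 0  -6  -1  |   18 ]
[ 0   0  -3  |  -18 ]

REF = [5 0 6 8; 0 -6 -1 18; 0 0 -3 -18]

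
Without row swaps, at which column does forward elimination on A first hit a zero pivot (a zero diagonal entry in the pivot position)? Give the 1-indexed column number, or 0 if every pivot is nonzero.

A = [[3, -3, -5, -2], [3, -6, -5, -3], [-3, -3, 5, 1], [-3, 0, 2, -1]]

first zero-pivot column = 3

Naive forward elimination:
R2 <- R2 - (1)*R1:  [  0  -3   0  -1 ]
R3 <- R3 - (-1)*R1:  [  0  -6   0  -1 ]
R4 <- R4 - (-1)*R1:  [  0  -3  -3  -3 ]
R3 <- R3 - (2)*R2:  [ 0  0  0  1 ]
R4 <- R4 - (1)*R2:  [  0   0  -3  -2 ]
Matrix at this point:
[ 3  -3  -5  -2 ]
[ 0  -3   0  -1 ]
[ 0   0   0   1 ]
[ 0   0  -3  -2 ]
Pivot entry (3,3) is zero but row 4 has -3 in column 3 -> naive elimination stops; a row interchange (e.g. R3 <-> R4) would be required here.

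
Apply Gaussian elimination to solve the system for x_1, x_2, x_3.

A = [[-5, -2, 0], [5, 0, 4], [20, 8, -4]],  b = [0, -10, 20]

(2, -5, -5)

Forward elimination on [A|b]:
R2 <- R2 - (-1)*R1:  [   0   -2    4  -10 ]
R3 <- R3 - (-4)*R1:  [  0   0  -4  20 ]
Row echelon form:
[ -5  -2   0  |    0 ]
[  0  -2   4  |  -10 ]
[  0   0  -4  |   20 ]
Back-substitution:
x_3 = (20) / -4 = -5
x_2 = (-10 - (4)*(-5)) / -2 = -5
x_1 = (0 - (-2)*(-5)) / -5 = 2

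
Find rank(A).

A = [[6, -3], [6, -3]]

rank(A) = 1

Row reduction:
R2 <- R2 - (1)*R1:  [ 0  0 ]
Row echelon form:
[ 6  -3 ]
[ 0   0 ]
Nonzero rows / pivot columns: 1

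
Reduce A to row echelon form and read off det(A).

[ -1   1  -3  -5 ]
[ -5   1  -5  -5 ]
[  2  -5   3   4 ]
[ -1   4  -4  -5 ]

det(A) = -84

Forward elimination:
R2 <- R2 - (5)*R1:  [  0  -4  10  20 ]
R3 <- R3 - (-2)*R1:  [  0  -3  -3  -6 ]
R4 <- R4 - (1)*R1:  [  0   3  -1   0 ]
R3 <- R3 - (3/4)*R2:  [     0      0  -21/2    -21 ]
R4 <- R4 - (-3/4)*R2:  [    0     0  13/2    15 ]
R4 <- R4 - (-13/21)*R3:  [ 0  0  0  2 ]
Upper-triangular form:
[ -1   1     -3   -5 ]
[  0  -4     10   20 ]
[  0   0  -21/2  -21 ]
[  0   0      0    2 ]
det(A) = (-1)^0 * (-1) * (-4) * (-21/2) * (2) = -84  (0 row swaps -> sign +1)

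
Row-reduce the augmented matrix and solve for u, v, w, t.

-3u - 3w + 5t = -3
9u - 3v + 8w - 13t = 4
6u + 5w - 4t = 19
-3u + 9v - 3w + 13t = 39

Forward elimination on [A|b]:
R2 <- R2 - (-3)*R1:  [  0  -3  -1   2  -5 ]
R3 <- R3 - (-2)*R1:  [  0   0  -1   6  13 ]
R4 <- R4 - (1)*R1:  [  0   9   0   8  42 ]
R4 <- R4 - (-3)*R2:  [  0   0  -3  14  27 ]
R4 <- R4 - (3)*R3:  [   0    0    0   -4  -12 ]
Row echelon form:
[ -3   0  -3   5  |   -3 ]
[  0  -3  -1   2  |   -5 ]
[  0   0  -1   6  |   13 ]
[  0   0   0  -4  |  -12 ]
Back-substitution:
t = (-12) / -4 = 3
w = (13 - (6)*(3)) / -1 = 5
v = (-5 - (-1)*(5) - (2)*(3)) / -3 = 2
u = (-3 - (-3)*(5) - (5)*(3)) / -3 = 1

(1, 2, 5, 3)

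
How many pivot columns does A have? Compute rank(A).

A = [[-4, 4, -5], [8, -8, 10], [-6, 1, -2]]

rank(A) = 2

Row reduction:
R2 <- R2 - (-2)*R1:  [ 0  0  0 ]
R3 <- R3 - (3/2)*R1:  [    0    -5  11/2 ]
R2 <-> R3   (pivot in column 2 was zero)
[ -4   4    -5 ]
[  0  -5  11/2 ]
[  0   0     0 ]
Row echelon form:
[ -4   4    -5 ]
[  0  -5  11/2 ]
[  0   0     0 ]
Nonzero rows / pivot columns: 2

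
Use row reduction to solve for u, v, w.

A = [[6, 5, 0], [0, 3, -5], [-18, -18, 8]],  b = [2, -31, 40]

Forward elimination on [A|b]:
R3 <- R3 - (-3)*R1:  [  0  -3   8  46 ]
R3 <- R3 - (-1)*R2:  [  0   0   3  15 ]
Row echelon form:
[ 6  5   0  |    2 ]
[ 0  3  -5  |  -31 ]
[ 0  0   3  |   15 ]
Back-substitution:
w = (15) / 3 = 5
v = (-31 - (-5)*(5)) / 3 = -2
u = (2 - (5)*(-2)) / 6 = 2

(2, -2, 5)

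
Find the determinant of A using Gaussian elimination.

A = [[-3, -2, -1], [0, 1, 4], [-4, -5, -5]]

Forward elimination:
R3 <- R3 - (4/3)*R1:  [     0   -7/3  -11/3 ]
R3 <- R3 - (-7/3)*R2:  [    0     0  17/3 ]
Upper-triangular form:
[ -3  -2    -1 ]
[  0   1     4 ]
[  0   0  17/3 ]
det(A) = (-1)^0 * (-3) * (1) * (17/3) = -17  (0 row swaps -> sign +1)

det(A) = -17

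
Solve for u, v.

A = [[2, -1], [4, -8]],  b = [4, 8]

(2, 0)

Forward elimination on [A|b]:
R2 <- R2 - (2)*R1:  [  0  -6   0 ]
Row echelon form:
[ 2  -1  |  4 ]
[ 0  -6  |  0 ]
Back-substitution:
v = (0) / -6 = 0
u = (4 - (-1)*(0)) / 2 = 2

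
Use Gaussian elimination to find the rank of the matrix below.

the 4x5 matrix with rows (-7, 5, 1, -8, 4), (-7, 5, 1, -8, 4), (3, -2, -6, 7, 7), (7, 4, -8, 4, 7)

rank(A) = 3

Row reduction:
R2 <- R2 - (1)*R1:  [ 0  0  0  0  0 ]
R3 <- R3 - (-3/7)*R1:  [     0    1/7  -39/7   25/7   61/7 ]
R4 <- R4 - (-1)*R1:  [  0   9  -7  -4  11 ]
R2 <-> R3   (pivot in column 2 was zero)
[ -7    5      1    -8     4 ]
[  0  1/7  -39/7  25/7  61/7 ]
[  0    0      0     0     0 ]
[  0    9     -7    -4    11 ]
R4 <- R4 - (63)*R2:  [    0     0   344  -229  -538 ]
R3 <-> R4   (pivot in column 3 was zero)
[ -7    5      1    -8     4 ]
[  0  1/7  -39/7  25/7  61/7 ]
[  0    0    344  -229  -538 ]
[  0    0      0     0     0 ]
Row echelon form:
[ -7    5      1    -8     4 ]
[  0  1/7  -39/7  25/7  61/7 ]
[  0    0    344  -229  -538 ]
[  0    0      0     0     0 ]
Nonzero rows / pivot columns: 3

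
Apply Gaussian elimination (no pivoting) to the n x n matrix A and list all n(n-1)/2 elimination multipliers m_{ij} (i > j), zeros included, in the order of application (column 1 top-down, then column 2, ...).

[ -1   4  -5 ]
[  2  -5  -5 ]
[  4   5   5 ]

Forward elimination:
R2 <- R2 - (-2)*R1:  [   0    3  -15 ]
R3 <- R3 - (-4)*R1:  [   0   21  -15 ]
R3 <- R3 - (7)*R2:  [  0   0  90 ]
Multipliers (in order of application): m_{21} = -2, m_{31} = -4, m_{32} = 7

multipliers: -2, -4, 7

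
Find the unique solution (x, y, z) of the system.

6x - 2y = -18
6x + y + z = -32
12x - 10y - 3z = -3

(-4, -3, -5)

Forward elimination on [A|b]:
R2 <- R2 - (1)*R1:  [   0    3    1  -14 ]
R3 <- R3 - (2)*R1:  [  0  -6  -3  33 ]
R3 <- R3 - (-2)*R2:  [  0   0  -1   5 ]
Row echelon form:
[ 6  -2   0  |  -18 ]
[ 0   3   1  |  -14 ]
[ 0   0  -1  |    5 ]
Back-substitution:
z = (5) / -1 = -5
y = (-14 - (1)*(-5)) / 3 = -3
x = (-18 - (-2)*(-3)) / 6 = -4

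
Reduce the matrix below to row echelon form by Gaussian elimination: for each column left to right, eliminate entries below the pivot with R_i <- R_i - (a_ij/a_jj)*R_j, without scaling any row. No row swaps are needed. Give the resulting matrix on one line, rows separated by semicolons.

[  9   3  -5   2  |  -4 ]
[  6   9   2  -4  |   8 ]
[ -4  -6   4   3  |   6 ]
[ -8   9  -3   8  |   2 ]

REF = [9 3 -5 2 -4; 0 7 16/3 -16/3 32/3; 0 0 16/3 1/3 34/3; 0 0 0 315/16 123/8]

Forward elimination:
R2 <- R2 - (2/3)*R1:  [     0      7   16/3  -16/3   32/3 ]
R3 <- R3 - (-4/9)*R1:  [     0  -14/3   16/9   35/9   38/9 ]
R4 <- R4 - (-8/9)*R1:  [     0   35/3  -67/9   88/9  -14/9 ]
R3 <- R3 - (-2/3)*R2:  [    0     0  16/3   1/3  34/3 ]
R4 <- R4 - (5/3)*R2:  [     0      0  -49/3   56/3  -58/3 ]
R4 <- R4 - (-49/16)*R3:  [      0       0       0  315/16   123/8 ]
Row echelon form:
[ 9  3    -5       2  |     -4 ]
[ 0  7  16/3   -16/3  |   32/3 ]
[ 0  0  16/3     1/3  |   34/3 ]
[ 0  0     0  315/16  |  123/8 ]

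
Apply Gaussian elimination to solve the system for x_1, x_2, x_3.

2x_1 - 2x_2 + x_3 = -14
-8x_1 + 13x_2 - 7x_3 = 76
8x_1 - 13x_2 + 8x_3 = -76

Forward elimination on [A|b]:
R2 <- R2 - (-4)*R1:  [  0   5  -3  20 ]
R3 <- R3 - (4)*R1:  [   0   -5    4  -20 ]
R3 <- R3 - (-1)*R2:  [ 0  0  1  0 ]
Row echelon form:
[ 2  -2   1  |  -14 ]
[ 0   5  -3  |   20 ]
[ 0   0   1  |    0 ]
Back-substitution:
x_3 = (0) / 1 = 0
x_2 = (20 - (-3)*(0)) / 5 = 4
x_1 = (-14 - (-2)*(4) - (1)*(0)) / 2 = -3

(-3, 4, 0)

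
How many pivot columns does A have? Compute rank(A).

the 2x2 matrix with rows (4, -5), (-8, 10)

rank(A) = 1

Row reduction:
R2 <- R2 - (-2)*R1:  [ 0  0 ]
Row echelon form:
[ 4  -5 ]
[ 0   0 ]
Nonzero rows / pivot columns: 1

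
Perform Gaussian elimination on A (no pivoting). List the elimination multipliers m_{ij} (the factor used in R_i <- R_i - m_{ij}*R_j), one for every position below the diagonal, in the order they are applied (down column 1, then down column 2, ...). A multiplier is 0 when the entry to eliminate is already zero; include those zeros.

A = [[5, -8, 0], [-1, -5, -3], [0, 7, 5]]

Forward elimination:
R2 <- R2 - (-1/5)*R1:  [     0  -33/5     -3 ]
R3: entry in column 1 is already 0 -> m_{31} = 0 (no row operation needed)
R3 <- R3 - (-35/33)*R2:  [     0      0  20/11 ]
Multipliers (in order of application): m_{21} = -1/5, m_{31} = 0, m_{32} = -35/33

multipliers: -1/5, 0, -35/33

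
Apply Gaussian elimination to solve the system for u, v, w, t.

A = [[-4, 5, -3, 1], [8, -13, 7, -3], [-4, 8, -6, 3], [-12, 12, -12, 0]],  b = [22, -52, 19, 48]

(-3, 5, 4, -3)

Forward elimination on [A|b]:
R2 <- R2 - (-2)*R1:  [  0  -3   1  -1  -8 ]
R3 <- R3 - (1)*R1:  [  0   3  -3   2  -3 ]
R4 <- R4 - (3)*R1:  [   0   -3   -3   -3  -18 ]
R3 <- R3 - (-1)*R2:  [   0    0   -2    1  -11 ]
R4 <- R4 - (1)*R2:  [   0    0   -4   -2  -10 ]
R4 <- R4 - (2)*R3:  [  0   0   0  -4  12 ]
Row echelon form:
[ -4   5  -3   1  |   22 ]
[  0  -3   1  -1  |   -8 ]
[  0   0  -2   1  |  -11 ]
[  0   0   0  -4  |   12 ]
Back-substitution:
t = (12) / -4 = -3
w = (-11 - (1)*(-3)) / -2 = 4
v = (-8 - (1)*(4) - (-1)*(-3)) / -3 = 5
u = (22 - (5)*(5) - (-3)*(4) - (1)*(-3)) / -4 = -3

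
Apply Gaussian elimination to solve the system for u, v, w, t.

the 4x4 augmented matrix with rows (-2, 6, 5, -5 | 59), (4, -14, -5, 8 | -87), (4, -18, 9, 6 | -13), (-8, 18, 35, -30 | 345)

(-4, 1, 5, -4)

Forward elimination on [A|b]:
R2 <- R2 - (-2)*R1:  [  0  -2   5  -2  31 ]
R3 <- R3 - (-2)*R1:  [   0   -6   19   -4  105 ]
R4 <- R4 - (4)*R1:  [   0   -6   15  -10  109 ]
R3 <- R3 - (3)*R2:  [  0   0   4   2  12 ]
R4 <- R4 - (3)*R2:  [  0   0   0  -4  16 ]
Row echelon form:
[ -2   6  5  -5  |  59 ]
[  0  -2  5  -2  |  31 ]
[  0   0  4   2  |  12 ]
[  0   0  0  -4  |  16 ]
Back-substitution:
t = (16) / -4 = -4
w = (12 - (2)*(-4)) / 4 = 5
v = (31 - (5)*(5) - (-2)*(-4)) / -2 = 1
u = (59 - (6)*(1) - (5)*(5) - (-5)*(-4)) / -2 = -4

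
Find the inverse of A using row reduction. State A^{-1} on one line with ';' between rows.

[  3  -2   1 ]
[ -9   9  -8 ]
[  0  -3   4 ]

inverse = [-4/3 -5/9 -7/9; -4 -4/3 -5/3; -3 -1 -1]

Gauss-Jordan on [A | I]:
R1 <- (1/3)*R1:  [    1  -2/3   1/3  |   1/3     0     0 ]
R2 <- R2 - (-9)*R1:  [  0   3  -5  |   3   1   0 ]
R2 <- (1/3)*R2:  [    0     1  -5/3  |     1   1/3     0 ]
R1 <- R1 - (-2/3)*R2:  [    1     0  -7/9  |     1   2/9     0 ]
R3 <- R3 - (-3)*R2:  [  0   0  -1  |   3   1   1 ]
R3 <- (1/-1)*R3:  [  0   0   1  |  -3  -1  -1 ]
R1 <- R1 - (-7/9)*R3:  [    1     0     0  |  -4/3  -5/9  -7/9 ]
R2 <- R2 - (-5/3)*R3:  [    0     1     0  |    -4  -4/3  -5/3 ]
Right block of [I | A^{-1}] is the inverse:
[ -4/3  -5/9  -7/9 ]
[   -4  -4/3  -5/3 ]
[   -3    -1    -1 ]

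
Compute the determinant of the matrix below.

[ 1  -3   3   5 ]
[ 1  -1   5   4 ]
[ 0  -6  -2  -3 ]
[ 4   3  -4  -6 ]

Forward elimination:
R2 <- R2 - (1)*R1:  [  0   2   2  -1 ]
R4 <- R4 - (4)*R1:  [   0   15  -16  -26 ]
R3 <- R3 - (-3)*R2:  [  0   0   4  -6 ]
R4 <- R4 - (15/2)*R2:  [     0      0    -31  -37/2 ]
R4 <- R4 - (-31/4)*R3:  [   0    0    0  -65 ]
Upper-triangular form:
[ 1  -3  3    5 ]
[ 0   2  2   -1 ]
[ 0   0  4   -6 ]
[ 0   0  0  -65 ]
det(A) = (-1)^0 * (1) * (2) * (4) * (-65) = -520  (0 row swaps -> sign +1)

det(A) = -520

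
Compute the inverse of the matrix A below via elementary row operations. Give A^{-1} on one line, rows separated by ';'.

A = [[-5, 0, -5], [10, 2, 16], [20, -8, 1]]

inverse = [-13/5 -4/5 -1/5; -31/5 -19/10 -3/5; 12/5 4/5 1/5]

Gauss-Jordan on [A | I]:
R1 <- (1/-5)*R1:  [    1     0     1  |  -1/5     0     0 ]
R2 <- R2 - (10)*R1:  [ 0  2  6  |  2  1  0 ]
R3 <- R3 - (20)*R1:  [   0   -8  -19  |    4    0    1 ]
R2 <- (1/2)*R2:  [   0    1    3  |    1  1/2    0 ]
R3 <- R3 - (-8)*R2:  [  0   0   5  |  12   4   1 ]
R3 <- (1/5)*R3:  [    0     0     1  |  12/5   4/5   1/5 ]
R1 <- R1 - (1)*R3:  [     1      0      0  |  -13/5   -4/5   -1/5 ]
R2 <- R2 - (3)*R3:  [      0       1       0  |   -31/5  -19/10    -3/5 ]
Right block of [I | A^{-1}] is the inverse:
[ -13/5    -4/5  -1/5 ]
[ -31/5  -19/10  -3/5 ]
[  12/5     4/5   1/5 ]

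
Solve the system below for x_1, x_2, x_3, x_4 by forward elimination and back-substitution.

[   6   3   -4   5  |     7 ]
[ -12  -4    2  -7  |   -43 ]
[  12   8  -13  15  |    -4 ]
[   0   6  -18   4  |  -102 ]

Forward elimination on [A|b]:
R2 <- R2 - (-2)*R1:  [   0    2   -6    3  -29 ]
R3 <- R3 - (2)*R1:  [   0    2   -5    5  -18 ]
R3 <- R3 - (1)*R2:  [  0   0   1   2  11 ]
R4 <- R4 - (3)*R2:  [   0    0    0   -5  -15 ]
Row echelon form:
[ 6  3  -4   5  |    7 ]
[ 0  2  -6   3  |  -29 ]
[ 0  0   1   2  |   11 ]
[ 0  0   0  -5  |  -15 ]
Back-substitution:
x_4 = (-15) / -5 = 3
x_3 = (11 - (2)*(3)) / 1 = 5
x_2 = (-29 - (-6)*(5) - (3)*(3)) / 2 = -4
x_1 = (7 - (3)*(-4) - (-4)*(5) - (5)*(3)) / 6 = 4

(4, -4, 5, 3)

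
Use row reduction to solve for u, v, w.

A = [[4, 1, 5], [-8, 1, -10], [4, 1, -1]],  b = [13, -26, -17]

(-3, 0, 5)

Forward elimination on [A|b]:
R2 <- R2 - (-2)*R1:  [ 0  3  0  0 ]
R3 <- R3 - (1)*R1:  [   0    0   -6  -30 ]
Row echelon form:
[ 4  1   5  |   13 ]
[ 0  3   0  |    0 ]
[ 0  0  -6  |  -30 ]
Back-substitution:
w = (-30) / -6 = 5
v = (0) / 3 = 0
u = (13 - (1)*(0) - (5)*(5)) / 4 = -3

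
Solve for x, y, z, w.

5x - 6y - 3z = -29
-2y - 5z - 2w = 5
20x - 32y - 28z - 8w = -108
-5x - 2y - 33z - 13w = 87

Forward elimination on [A|b]:
R3 <- R3 - (4)*R1:  [   0   -8  -16   -8    8 ]
R4 <- R4 - (-1)*R1:  [   0   -8  -36  -13   58 ]
R3 <- R3 - (4)*R2:  [   0    0    4    0  -12 ]
R4 <- R4 - (4)*R2:  [   0    0  -16   -5   38 ]
R4 <- R4 - (-4)*R3:  [   0    0    0   -5  -10 ]
Row echelon form:
[ 5  -6  -3   0  |  -29 ]
[ 0  -2  -5  -2  |    5 ]
[ 0   0   4   0  |  -12 ]
[ 0   0   0  -5  |  -10 ]
Back-substitution:
w = (-10) / -5 = 2
z = (-12) / 4 = -3
y = (5 - (-5)*(-3) - (-2)*(2)) / -2 = 3
x = (-29 - (-6)*(3) - (-3)*(-3)) / 5 = -4

(-4, 3, -3, 2)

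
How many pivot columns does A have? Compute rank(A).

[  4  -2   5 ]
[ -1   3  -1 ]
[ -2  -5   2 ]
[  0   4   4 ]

Row reduction:
R2 <- R2 - (-1/4)*R1:  [   0  5/2  1/4 ]
R3 <- R3 - (-1/2)*R1:  [   0   -6  9/2 ]
R3 <- R3 - (-12/5)*R2:  [     0      0  51/10 ]
R4 <- R4 - (8/5)*R2:  [    0     0  18/5 ]
R4 <- R4 - (12/17)*R3:  [ 0  0  0 ]
Row echelon form:
[ 4   -2      5 ]
[ 0  5/2    1/4 ]
[ 0    0  51/10 ]
[ 0    0      0 ]
Nonzero rows / pivot columns: 3

rank(A) = 3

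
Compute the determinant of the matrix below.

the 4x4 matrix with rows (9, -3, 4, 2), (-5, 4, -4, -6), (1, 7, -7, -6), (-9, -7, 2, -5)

det(A) = 1245

Forward elimination:
R2 <- R2 - (-5/9)*R1:  [     0    7/3  -16/9  -44/9 ]
R3 <- R3 - (1/9)*R1:  [     0   22/3  -67/9  -56/9 ]
R4 <- R4 - (-1)*R1:  [   0  -10    6   -3 ]
R3 <- R3 - (22/7)*R2:  [     0      0  -13/7   64/7 ]
R4 <- R4 - (-30/7)*R2:  [       0        0   -34/21  -503/21 ]
R4 <- R4 - (34/39)*R3:  [       0        0        0  -415/13 ]
Upper-triangular form:
[ 9   -3      4        2 ]
[ 0  7/3  -16/9    -44/9 ]
[ 0    0  -13/7     64/7 ]
[ 0    0      0  -415/13 ]
det(A) = (-1)^0 * (9) * (7/3) * (-13/7) * (-415/13) = 1245  (0 row swaps -> sign +1)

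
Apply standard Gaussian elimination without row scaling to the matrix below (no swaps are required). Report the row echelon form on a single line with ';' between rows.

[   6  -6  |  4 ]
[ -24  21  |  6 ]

REF = [6 -6 4; 0 -3 22]

Forward elimination:
R2 <- R2 - (-4)*R1:  [  0  -3  22 ]
Row echelon form:
[ 6  -6  |   4 ]
[ 0  -3  |  22 ]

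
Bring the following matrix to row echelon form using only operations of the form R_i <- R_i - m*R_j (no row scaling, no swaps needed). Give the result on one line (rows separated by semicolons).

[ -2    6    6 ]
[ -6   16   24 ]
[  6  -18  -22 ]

REF = [-2 6 6; 0 -2 6; 0 0 -4]

Forward elimination:
R2 <- R2 - (3)*R1:  [  0  -2   6 ]
R3 <- R3 - (-3)*R1:  [  0   0  -4 ]
Row echelon form:
[ -2   6   6 ]
[  0  -2   6 ]
[  0   0  -4 ]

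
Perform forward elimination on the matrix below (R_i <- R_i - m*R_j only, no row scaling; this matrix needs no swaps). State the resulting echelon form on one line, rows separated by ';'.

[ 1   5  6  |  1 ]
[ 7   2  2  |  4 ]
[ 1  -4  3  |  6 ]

REF = [1 5 6 1; 0 -33 -40 -3; 0 0 87/11 64/11]

Forward elimination:
R2 <- R2 - (7)*R1:  [   0  -33  -40   -3 ]
R3 <- R3 - (1)*R1:  [  0  -9  -3   5 ]
R3 <- R3 - (3/11)*R2:  [     0      0  87/11  64/11 ]
Row echelon form:
[ 1    5      6  |      1 ]
[ 0  -33    -40  |     -3 ]
[ 0    0  87/11  |  64/11 ]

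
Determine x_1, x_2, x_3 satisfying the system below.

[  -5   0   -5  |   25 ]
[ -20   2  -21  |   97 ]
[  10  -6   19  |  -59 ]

(-2, -3, -3)

Forward elimination on [A|b]:
R2 <- R2 - (4)*R1:  [  0   2  -1  -3 ]
R3 <- R3 - (-2)*R1:  [  0  -6   9  -9 ]
R3 <- R3 - (-3)*R2:  [   0    0    6  -18 ]
Row echelon form:
[ -5  0  -5  |   25 ]
[  0  2  -1  |   -3 ]
[  0  0   6  |  -18 ]
Back-substitution:
x_3 = (-18) / 6 = -3
x_2 = (-3 - (-1)*(-3)) / 2 = -3
x_1 = (25 - (-5)*(-3)) / -5 = -2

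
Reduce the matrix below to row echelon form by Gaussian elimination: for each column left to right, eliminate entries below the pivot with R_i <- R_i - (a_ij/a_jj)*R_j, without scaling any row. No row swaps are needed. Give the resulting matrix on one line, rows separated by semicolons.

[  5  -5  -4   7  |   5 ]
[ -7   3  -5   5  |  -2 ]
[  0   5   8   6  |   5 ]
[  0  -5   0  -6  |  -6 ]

Forward elimination:
R2 <- R2 - (-7/5)*R1:  [     0     -4  -53/5   74/5      5 ]
R3 <- R3 - (-5/4)*R2:  [     0      0  -21/4   49/2   45/4 ]
R4 <- R4 - (5/4)*R2:  [     0      0   53/4  -49/2  -49/4 ]
R4 <- R4 - (-53/21)*R3:  [     0      0      0  112/3  113/7 ]
Row echelon form:
[ 5  -5     -4      7  |      5 ]
[ 0  -4  -53/5   74/5  |      5 ]
[ 0   0  -21/4   49/2  |   45/4 ]
[ 0   0      0  112/3  |  113/7 ]

REF = [5 -5 -4 7 5; 0 -4 -53/5 74/5 5; 0 0 -21/4 49/2 45/4; 0 0 0 112/3 113/7]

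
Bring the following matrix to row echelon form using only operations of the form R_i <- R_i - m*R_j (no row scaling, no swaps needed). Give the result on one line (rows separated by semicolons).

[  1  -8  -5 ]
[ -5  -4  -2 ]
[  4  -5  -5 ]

Forward elimination:
R2 <- R2 - (-5)*R1:  [   0  -44  -27 ]
R3 <- R3 - (4)*R1:  [  0  27  15 ]
R3 <- R3 - (-27/44)*R2:  [      0       0  -69/44 ]
Row echelon form:
[ 1   -8      -5 ]
[ 0  -44     -27 ]
[ 0    0  -69/44 ]

REF = [1 -8 -5; 0 -44 -27; 0 0 -69/44]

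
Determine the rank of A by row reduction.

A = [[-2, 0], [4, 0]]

rank(A) = 1

Row reduction:
R2 <- R2 - (-2)*R1:  [ 0  0 ]
Row echelon form:
[ -2  0 ]
[  0  0 ]
Nonzero rows / pivot columns: 1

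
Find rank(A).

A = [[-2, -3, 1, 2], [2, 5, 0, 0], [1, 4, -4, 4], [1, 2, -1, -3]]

Row reduction:
R2 <- R2 - (-1)*R1:  [ 0  2  1  2 ]
R3 <- R3 - (-1/2)*R1:  [    0   5/2  -7/2     5 ]
R4 <- R4 - (-1/2)*R1:  [    0   1/2  -1/2    -2 ]
R3 <- R3 - (5/4)*R2:  [     0      0  -19/4    5/2 ]
R4 <- R4 - (1/4)*R2:  [    0     0  -3/4  -5/2 ]
R4 <- R4 - (3/19)*R3:  [      0       0       0  -55/19 ]
Row echelon form:
[ -2  -3      1       2 ]
[  0   2      1       2 ]
[  0   0  -19/4     5/2 ]
[  0   0      0  -55/19 ]
Nonzero rows / pivot columns: 4

rank(A) = 4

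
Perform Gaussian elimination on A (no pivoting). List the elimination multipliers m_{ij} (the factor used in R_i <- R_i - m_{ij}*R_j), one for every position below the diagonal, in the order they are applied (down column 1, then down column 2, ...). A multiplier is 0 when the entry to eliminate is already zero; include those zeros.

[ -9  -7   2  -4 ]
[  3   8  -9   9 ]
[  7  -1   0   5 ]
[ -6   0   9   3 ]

Forward elimination:
R2 <- R2 - (-1/3)*R1:  [     0   17/3  -25/3   23/3 ]
R3 <- R3 - (-7/9)*R1:  [     0  -58/9   14/9   17/9 ]
R4 <- R4 - (2/3)*R1:  [    0  14/3  23/3  17/3 ]
R3 <- R3 - (-58/51)*R2:  [       0        0  -404/51   541/51 ]
R4 <- R4 - (14/17)*R2:  [      0       0  247/17  -11/17 ]
R4 <- R4 - (-741/404)*R3:  [        0         0         0  7599/404 ]
Multipliers (in order of application): m_{21} = -1/3, m_{31} = -7/9, m_{41} = 2/3, m_{32} = -58/51, m_{42} = 14/17, m_{43} = -741/404

multipliers: -1/3, -7/9, 2/3, -58/51, 14/17, -741/404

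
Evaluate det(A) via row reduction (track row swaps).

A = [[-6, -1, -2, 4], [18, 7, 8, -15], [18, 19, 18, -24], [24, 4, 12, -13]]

det(A) = -288

Forward elimination:
R2 <- R2 - (-3)*R1:  [  0   4   2  -3 ]
R3 <- R3 - (-3)*R1:  [   0   16   12  -12 ]
R4 <- R4 - (-4)*R1:  [ 0  0  4  3 ]
R3 <- R3 - (4)*R2:  [ 0  0  4  0 ]
R4 <- R4 - (1)*R3:  [ 0  0  0  3 ]
Upper-triangular form:
[ -6  -1  -2   4 ]
[  0   4   2  -3 ]
[  0   0   4   0 ]
[  0   0   0   3 ]
det(A) = (-1)^0 * (-6) * (4) * (4) * (3) = -288  (0 row swaps -> sign +1)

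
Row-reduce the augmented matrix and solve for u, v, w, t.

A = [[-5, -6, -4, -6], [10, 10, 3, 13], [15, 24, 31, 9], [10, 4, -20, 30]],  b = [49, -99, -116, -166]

Forward elimination on [A|b]:
R2 <- R2 - (-2)*R1:  [  0  -2  -5   1  -1 ]
R3 <- R3 - (-3)*R1:  [  0   6  19  -9  31 ]
R4 <- R4 - (-2)*R1:  [   0   -8  -28   18  -68 ]
R3 <- R3 - (-3)*R2:  [  0   0   4  -6  28 ]
R4 <- R4 - (4)*R2:  [   0    0   -8   14  -64 ]
R4 <- R4 - (-2)*R3:  [  0   0   0   2  -8 ]
Row echelon form:
[ -5  -6  -4  -6  |  49 ]
[  0  -2  -5   1  |  -1 ]
[  0   0   4  -6  |  28 ]
[  0   0   0   2  |  -8 ]
Back-substitution:
t = (-8) / 2 = -4
w = (28 - (-6)*(-4)) / 4 = 1
v = (-1 - (-5)*(1) - (1)*(-4)) / -2 = -4
u = (49 - (-6)*(-4) - (-4)*(1) - (-6)*(-4)) / -5 = -1

(-1, -4, 1, -4)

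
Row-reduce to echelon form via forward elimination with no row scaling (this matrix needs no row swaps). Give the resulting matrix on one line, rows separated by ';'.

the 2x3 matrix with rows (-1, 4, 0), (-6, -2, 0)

REF = [-1 4 0; 0 -26 0]

Forward elimination:
R2 <- R2 - (6)*R1:  [   0  -26    0 ]
Row echelon form:
[ -1    4  0 ]
[  0  -26  0 ]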